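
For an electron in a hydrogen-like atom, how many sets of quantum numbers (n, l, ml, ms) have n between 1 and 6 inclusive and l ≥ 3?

Go shell by shell, enumerating (l, ml) with l ≥ 3:
n=4 → 7; n=5 → 16; n=6 → 27.
Orbitals: 7 + 16 + 27 = 50. Including both spin states (ms = ±1/2) gives 2 × 50 = 100 states.

100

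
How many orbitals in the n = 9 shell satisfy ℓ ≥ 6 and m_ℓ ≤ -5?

Go through ℓ = 0, …, 8 (the values permitted for n = 9).
Contributions: ℓ=6 → 2; ℓ=7 → 3; ℓ=8 → 4.
Total orbitals: 2 + 3 + 4 = 9.

9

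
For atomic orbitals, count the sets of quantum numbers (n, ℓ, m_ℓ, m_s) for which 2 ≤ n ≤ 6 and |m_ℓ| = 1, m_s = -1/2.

30

Count contributing orbitals for each principal shell:
n=2 → 2; n=3 → 4; n=4 → 6; n=5 → 8; n=6 → 10.
Orbitals: 2 + 4 + 6 + 8 + 10 = 30. With m_s fixed to -1/2 there is one state per orbital, so 30 states.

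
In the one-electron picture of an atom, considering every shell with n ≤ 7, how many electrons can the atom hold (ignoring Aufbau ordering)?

280

Total orbitals = 1² + 2² + 3² + 4² + 5² + 6² + 7² = 140. Doubling for spin gives 280 electrons.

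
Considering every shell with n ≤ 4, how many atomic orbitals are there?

Total orbitals = 1² + 2² + 3² + 4² = 30.

30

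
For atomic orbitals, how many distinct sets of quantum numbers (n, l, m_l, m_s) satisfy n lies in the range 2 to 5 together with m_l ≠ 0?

80

Treat each shell separately and count matching orbitals:
n=2 → 2; n=3 → 6; n=4 → 12; n=5 → 20.
Orbitals: 2 + 6 + 12 + 20 = 40. Including both spin states (m_s = ±1/2) gives 2 × 40 = 80 states.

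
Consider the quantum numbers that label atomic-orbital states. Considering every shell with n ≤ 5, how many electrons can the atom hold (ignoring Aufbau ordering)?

110

Total orbitals = 1² + 2² + 3² + 4² + 5² = 55. Doubling for spin gives 110 electrons.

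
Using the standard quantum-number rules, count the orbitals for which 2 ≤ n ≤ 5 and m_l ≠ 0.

40

Go shell by shell, enumerating (l, m_l) with m_l ≠ 0:
n=2 → 2; n=3 → 6; n=4 → 12; n=5 → 20.
Total orbitals: 2 + 6 + 12 + 20 = 40.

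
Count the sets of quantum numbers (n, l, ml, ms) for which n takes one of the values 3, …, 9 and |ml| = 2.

112

Treat each shell separately and count matching orbitals:
n=3 → 2; n=4 → 4; n=5 → 6; n=6 → 8; n=7 → 10; n=8 → 12; n=9 → 14.
Orbitals: 2 + 4 + 6 + 8 + 10 + 12 + 14 = 56. Including both spin states (ms = ±1/2) gives 2 × 56 = 112 states.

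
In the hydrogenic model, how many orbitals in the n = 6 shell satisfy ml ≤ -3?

6

Contributions: l=3 → 1; l=4 → 2; l=5 → 3.
Total orbitals: 1 + 2 + 3 = 6.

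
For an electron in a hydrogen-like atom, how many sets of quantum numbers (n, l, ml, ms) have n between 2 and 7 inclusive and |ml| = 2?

60

Work shell by shell — for each n, count the (l, ml) pairs that satisfy |ml| = 2:
n=3 → 2; n=4 → 4; n=5 → 6; n=6 → 8; n=7 → 10.
Orbitals: 2 + 4 + 6 + 8 + 10 = 30. Including both spin states (ms = ±1/2) gives 2 × 30 = 60 states.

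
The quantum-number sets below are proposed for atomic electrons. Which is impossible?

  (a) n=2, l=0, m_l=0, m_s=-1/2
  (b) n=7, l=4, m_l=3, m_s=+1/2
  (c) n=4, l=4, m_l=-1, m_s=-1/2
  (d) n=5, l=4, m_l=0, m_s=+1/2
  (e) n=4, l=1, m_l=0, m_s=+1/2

(c)

(c) has l = 4 ≥ n = 4, violating 0 ≤ l ≤ n−1.
The remaining sets (a), (b), (d), (e) satisfy all four rules.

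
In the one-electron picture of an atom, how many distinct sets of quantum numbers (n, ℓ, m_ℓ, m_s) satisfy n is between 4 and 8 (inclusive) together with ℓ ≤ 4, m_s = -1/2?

116

Go shell by shell, enumerating (ℓ, m_ℓ) with ℓ ≤ 4:
n=4 → 16; n=5 → 25; n=6 → 25; n=7 → 25; n=8 → 25.
Orbitals: 16 + 25 + 25 + 25 + 25 = 116. With m_s fixed to -1/2 there is one state per orbital, so 116 states.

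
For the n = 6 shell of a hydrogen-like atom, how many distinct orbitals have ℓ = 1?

For n = 6, ℓ ranges over 0 … 5.
Per ℓ-value: ℓ=1 → 3.
Total orbitals: 3.

3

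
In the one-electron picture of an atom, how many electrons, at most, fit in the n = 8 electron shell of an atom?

A shell holds 2n² electrons: 2 × 8² = 2 × 64 = 128.

128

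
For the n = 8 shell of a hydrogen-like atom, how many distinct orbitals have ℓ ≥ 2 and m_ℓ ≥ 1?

With n = 8 the allowed ℓ are 0, 1, …, 7.
The (ℓ, m_ℓ) pairs meeting ℓ ≥ 2 and m_ℓ ≥ 1 give: ℓ=2 → 2; ℓ=3 → 3; ℓ=4 → 4; ℓ=5 → 5; ℓ=6 → 6; ℓ=7 → 7.
Total orbitals: 2 + 3 + 4 + 5 + 6 + 7 = 27.

27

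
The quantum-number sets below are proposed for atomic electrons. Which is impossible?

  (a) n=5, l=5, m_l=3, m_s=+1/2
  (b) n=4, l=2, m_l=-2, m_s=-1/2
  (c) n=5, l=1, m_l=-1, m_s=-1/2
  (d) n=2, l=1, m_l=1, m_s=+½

(a)

(a) has l = 5 ≥ n = 5, violating 0 ≤ l ≤ n−1.
The remaining sets (b), (c), (d) satisfy all four rules.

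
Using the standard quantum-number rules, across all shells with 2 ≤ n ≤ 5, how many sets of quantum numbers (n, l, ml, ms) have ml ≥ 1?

40

Count contributing orbitals for each principal shell:
n=2 → 1; n=3 → 3; n=4 → 6; n=5 → 10.
Orbitals: 1 + 3 + 6 + 10 = 20. Including both spin states (ms = ±1/2) gives 2 × 20 = 40 states.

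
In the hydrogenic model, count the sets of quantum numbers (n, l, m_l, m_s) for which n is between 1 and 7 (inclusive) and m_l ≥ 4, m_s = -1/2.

10

Treat each shell separately and count matching orbitals:
n=5 → 1; n=6 → 3; n=7 → 6.
Orbitals: 1 + 3 + 6 = 10. With m_s fixed to -1/2 there is one state per orbital, so 10 states.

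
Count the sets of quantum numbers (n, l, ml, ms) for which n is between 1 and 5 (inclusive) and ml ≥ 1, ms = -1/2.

20

Count contributing orbitals for each principal shell:
n=2 → 1; n=3 → 3; n=4 → 6; n=5 → 10.
Orbitals: 1 + 3 + 6 + 10 = 20. With ms fixed to -1/2 there is one state per orbital, so 20 states.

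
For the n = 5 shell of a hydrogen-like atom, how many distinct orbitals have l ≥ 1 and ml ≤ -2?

6

Go through l = 0, …, 4 (the values permitted for n = 5).
Per l-value: l=2 → 1; l=3 → 2; l=4 → 3.
Total orbitals: 1 + 2 + 3 = 6.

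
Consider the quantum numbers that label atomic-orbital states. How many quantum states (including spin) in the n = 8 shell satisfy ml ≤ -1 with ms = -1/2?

For n = 8, l ranges over 0 … 7.
The (l, ml) pairs meeting ml ≤ -1 give: l=1 → 1; l=2 → 2; l=3 → 3; l=4 → 4; l=5 → 5; l=6 → 6; l=7 → 7.
Orbitals: 1 + 2 + 3 + 4 + 5 + 6 + 7 = 28. With ms fixed to a single value there is one state per orbital, giving 28 states.

28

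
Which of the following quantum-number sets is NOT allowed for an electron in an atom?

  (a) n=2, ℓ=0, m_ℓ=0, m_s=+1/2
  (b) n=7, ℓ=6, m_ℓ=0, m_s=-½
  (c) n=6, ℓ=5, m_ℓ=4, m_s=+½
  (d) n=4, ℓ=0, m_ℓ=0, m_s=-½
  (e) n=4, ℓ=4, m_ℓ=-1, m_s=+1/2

(e) has ℓ = 4 ≥ n = 4, violating 0 ≤ ℓ ≤ n−1.
The remaining sets (a), (b), (c), (d) satisfy all four rules.

(e)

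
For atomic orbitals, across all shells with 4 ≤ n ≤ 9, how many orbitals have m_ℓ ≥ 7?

4

For each n in the range, tally the orbitals obeying m_ℓ ≥ 7:
n=8 → 1; n=9 → 3.
Total orbitals: 1 + 3 = 4.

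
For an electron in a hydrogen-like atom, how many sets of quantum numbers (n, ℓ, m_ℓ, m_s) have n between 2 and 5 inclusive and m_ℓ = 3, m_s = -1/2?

Treat each shell separately and count matching orbitals:
n=4 → 1; n=5 → 2.
Orbitals: 1 + 2 = 3. With m_s fixed to -1/2 there is one state per orbital, so 3 states.

3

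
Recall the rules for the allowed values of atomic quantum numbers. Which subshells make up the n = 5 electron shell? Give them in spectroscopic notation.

For n = 5, l runs from 0 to 4. In spectroscopic notation l = 0,1,2,… ↔ s,p,d,f,g,h,i, so the subshells are 5s, 5p, 5d, 5f, 5g.

5s, 5p, 5d, 5f, 5g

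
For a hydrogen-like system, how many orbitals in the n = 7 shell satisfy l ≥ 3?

The n = 7 shell has l = 0 through 6; check each.
Per l-value: l=3 → 7; l=4 → 9; l=5 → 11; l=6 → 13.
Total orbitals: 7 + 9 + 11 + 13 = 40.

40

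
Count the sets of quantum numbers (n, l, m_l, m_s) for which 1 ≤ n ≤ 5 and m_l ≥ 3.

8

Count contributing orbitals for each principal shell:
n=4 → 1; n=5 → 3.
Orbitals: 1 + 3 = 4. Including both spin states (m_s = ±1/2) gives 2 × 4 = 8 states.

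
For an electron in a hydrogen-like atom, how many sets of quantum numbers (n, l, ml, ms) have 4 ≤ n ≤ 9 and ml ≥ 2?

166

Work shell by shell — for each n, count the (l, ml) pairs that satisfy ml ≥ 2:
n=4 → 3; n=5 → 6; n=6 → 10; n=7 → 15; n=8 → 21; n=9 → 28.
Orbitals: 3 + 6 + 10 + 15 + 21 + 28 = 83. Including both spin states (ms = ±1/2) gives 2 × 83 = 166 states.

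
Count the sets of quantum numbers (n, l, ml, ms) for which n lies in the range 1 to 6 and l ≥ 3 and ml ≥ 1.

Per-shell orbital counts meeting the constraint:
n=4 → 3; n=5 → 7; n=6 → 12.
Orbitals: 3 + 7 + 12 = 22. Including both spin states (ms = ±1/2) gives 2 × 22 = 44 states.

44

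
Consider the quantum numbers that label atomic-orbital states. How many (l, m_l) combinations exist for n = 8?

The n = 8 shell contains n² = 8² = 64 orbitals.

64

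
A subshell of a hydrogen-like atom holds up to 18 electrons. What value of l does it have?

2(2l+1) = 18 ⇒ 2l+1 = 9 ⇒ l = 4.

l = 4 (g)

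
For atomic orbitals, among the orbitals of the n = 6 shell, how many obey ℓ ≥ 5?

11

The n = 6 shell has ℓ = 0 through 5; check each.
Orbitals with ℓ ≥ 5, by ℓ: ℓ=5 → 11.
Total orbitals: 11.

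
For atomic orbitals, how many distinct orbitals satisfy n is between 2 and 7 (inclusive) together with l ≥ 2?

For each n in the range, tally the orbitals obeying l ≥ 2:
n=3 → 5; n=4 → 12; n=5 → 21; n=6 → 32; n=7 → 45.
Total orbitals: 5 + 12 + 21 + 32 + 45 = 115.

115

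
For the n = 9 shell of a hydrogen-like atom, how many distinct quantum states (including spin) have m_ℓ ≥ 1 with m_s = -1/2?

Contributions: ℓ=1 → 1; ℓ=2 → 2; ℓ=3 → 3; ℓ=4 → 4; ℓ=5 → 5; ℓ=6 → 6; ℓ=7 → 7; ℓ=8 → 8.
Orbitals: 1 + 2 + 3 + 4 + 5 + 6 + 7 + 8 = 36. With m_s fixed to a single value there is one state per orbital, giving 36 states.

36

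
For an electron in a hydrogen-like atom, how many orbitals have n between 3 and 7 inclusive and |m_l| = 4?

12

Work shell by shell — for each n, count the (l, m_l) pairs that satisfy |m_l| = 4:
n=5 → 2; n=6 → 4; n=7 → 6.
Total orbitals: 2 + 4 + 6 = 12.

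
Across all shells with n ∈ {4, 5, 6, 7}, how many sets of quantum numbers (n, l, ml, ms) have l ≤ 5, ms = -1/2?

Per-shell orbital counts meeting the constraint:
n=4 → 16; n=5 → 25; n=6 → 36; n=7 → 36.
Orbitals: 16 + 25 + 36 + 36 = 113. With ms fixed to -1/2 there is one state per orbital, so 113 states.

113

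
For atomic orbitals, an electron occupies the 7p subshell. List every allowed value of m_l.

The 7p subshell has l = 1, and m_l takes every integer from −l to +l. With l = 1 that gives the 3 values -1, 0, 1.

-1, 0, 1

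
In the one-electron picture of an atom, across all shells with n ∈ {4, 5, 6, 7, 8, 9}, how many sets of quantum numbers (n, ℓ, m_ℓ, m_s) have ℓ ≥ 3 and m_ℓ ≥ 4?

Work shell by shell — for each n, count the (ℓ, m_ℓ) pairs that satisfy ℓ ≥ 3 and m_ℓ ≥ 4:
n=5 → 1; n=6 → 3; n=7 → 6; n=8 → 10; n=9 → 15.
Orbitals: 1 + 3 + 6 + 10 + 15 = 35. Including both spin states (m_s = ±1/2) gives 2 × 35 = 70 states.

70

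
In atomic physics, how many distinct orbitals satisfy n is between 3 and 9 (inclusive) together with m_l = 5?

Count contributing orbitals for each principal shell:
n=6 → 1; n=7 → 2; n=8 → 3; n=9 → 4.
Total orbitals: 1 + 2 + 3 + 4 = 10.

10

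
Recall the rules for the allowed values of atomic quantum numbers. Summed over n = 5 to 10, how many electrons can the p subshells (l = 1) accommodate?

A p subshell (l = 1) exists for every n ≥ 2, so shells n = 5, 6, 7, 8, 9, 10 each contribute one — 6 subshells.
Since each p subshell holds 2(2·1+1) = 6 electrons, the total is 6 × 6 = 36.

36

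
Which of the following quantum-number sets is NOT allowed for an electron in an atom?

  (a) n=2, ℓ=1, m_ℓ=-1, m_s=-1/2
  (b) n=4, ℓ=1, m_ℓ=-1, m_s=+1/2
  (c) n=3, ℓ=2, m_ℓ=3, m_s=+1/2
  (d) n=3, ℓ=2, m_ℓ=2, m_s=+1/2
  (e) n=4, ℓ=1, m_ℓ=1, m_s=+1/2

(c) has |m_ℓ| = 3 > ℓ = 2, violating −ℓ ≤ m_ℓ ≤ ℓ.
The remaining sets (a), (b), (d), (e) satisfy all four rules.

(c)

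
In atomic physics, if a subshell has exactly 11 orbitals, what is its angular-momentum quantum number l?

l = 5 (h)

2l+1 = 11 gives l = 5.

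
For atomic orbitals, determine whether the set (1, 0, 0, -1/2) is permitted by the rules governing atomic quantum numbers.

Yes

n = 1 is a positive integer. l = 0 satisfies 0 ≤ l ≤ n−1 = 0. ml = 0 lies in the range −l … +l (here 0). ms = -1/2 is one of ±1/2.
All four constraints are satisfied.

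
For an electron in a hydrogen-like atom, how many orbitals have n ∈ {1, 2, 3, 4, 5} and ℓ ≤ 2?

32

Treat each shell separately and count matching orbitals:
n=1 → 1; n=2 → 4; n=3 → 9; n=4 → 9; n=5 → 9.
Total orbitals: 1 + 4 + 9 + 9 + 9 = 32.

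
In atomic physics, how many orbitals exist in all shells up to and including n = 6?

Total orbitals = 1² + 2² + 3² + 4² + 5² + 6² = 91.

91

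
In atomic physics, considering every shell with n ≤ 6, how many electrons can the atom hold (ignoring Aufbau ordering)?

Total orbitals = 1² + 2² + 3² + 4² + 5² + 6² = 91. Doubling for spin gives 182 electrons.

182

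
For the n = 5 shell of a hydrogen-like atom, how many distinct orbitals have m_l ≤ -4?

With n = 5 the allowed l are 0, 1, …, 4.
The (l, m_l) pairs meeting m_l ≤ -4 give: l=4 → 1.
Total orbitals: 1.

1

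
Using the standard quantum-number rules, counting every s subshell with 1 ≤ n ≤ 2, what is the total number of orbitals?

2

An s subshell (l = 0) exists for every n ≥ 1, so shells n = 1, 2 each contribute one — 2 subshells.
Since each s subshell has 2·0+1 = 1 orbital, the total is 2 × 1 = 2.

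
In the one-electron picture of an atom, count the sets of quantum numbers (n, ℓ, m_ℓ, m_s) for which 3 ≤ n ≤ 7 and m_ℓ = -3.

20

Count contributing orbitals for each principal shell:
n=4 → 1; n=5 → 2; n=6 → 3; n=7 → 4.
Orbitals: 1 + 2 + 3 + 4 = 10. Including both spin states (m_s = ±1/2) gives 2 × 10 = 20 states.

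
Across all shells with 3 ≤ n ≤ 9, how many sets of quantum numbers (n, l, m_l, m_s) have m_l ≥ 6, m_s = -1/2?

10

Per-shell orbital counts meeting the constraint:
n=7 → 1; n=8 → 3; n=9 → 6.
Orbitals: 1 + 3 + 6 = 10. With m_s fixed to -1/2 there is one state per orbital, so 10 states.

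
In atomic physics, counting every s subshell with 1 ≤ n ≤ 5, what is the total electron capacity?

An s subshell (ℓ = 0) exists for every n ≥ 1, so shells n = 1, 2, 3, 4, 5 each contribute one — 5 subshells.
Since each s subshell holds 2(2·0+1) = 2 electrons, the total is 5 × 2 = 10.

10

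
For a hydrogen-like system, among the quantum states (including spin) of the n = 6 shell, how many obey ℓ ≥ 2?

Go through ℓ = 0, …, 5 (the values permitted for n = 6).
The (ℓ, m_ℓ) pairs meeting ℓ ≥ 2 give: ℓ=2 → 5; ℓ=3 → 7; ℓ=4 → 9; ℓ=5 → 11.
Orbitals: 5 + 7 + 9 + 11 = 32. Each orbital carries two spin states, so 32 × 2 = 64 states.

64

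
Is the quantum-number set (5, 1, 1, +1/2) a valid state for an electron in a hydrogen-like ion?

n = 5 is a positive integer. l = 1 satisfies 0 ≤ l ≤ n−1 = 4. ml = 1 lies in the range −l … +l (here −1 … 1). ms = +1/2 is one of ±1/2.
All four constraints are satisfied.

Valid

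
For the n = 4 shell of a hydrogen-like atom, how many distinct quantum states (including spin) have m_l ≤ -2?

6

Contributions: l=2 → 1; l=3 → 2.
Orbitals: 1 + 2 = 3. Each orbital carries two spin states, so 3 × 2 = 6 states.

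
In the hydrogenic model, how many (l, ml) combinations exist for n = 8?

The n = 8 shell contains n² = 8² = 64 orbitals.

64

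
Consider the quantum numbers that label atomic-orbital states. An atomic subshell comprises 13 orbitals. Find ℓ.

ℓ = 6 (i)

2ℓ+1 = 13 gives ℓ = 6.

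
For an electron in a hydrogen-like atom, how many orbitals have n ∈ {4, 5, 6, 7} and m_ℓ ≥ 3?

20

Go shell by shell, enumerating (ℓ, m_ℓ) with m_ℓ ≥ 3:
n=4 → 1; n=5 → 3; n=6 → 6; n=7 → 10.
Total orbitals: 1 + 3 + 6 + 10 = 20.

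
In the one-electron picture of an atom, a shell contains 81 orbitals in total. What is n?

n² = 81 ⇒ n = 9.

n = 9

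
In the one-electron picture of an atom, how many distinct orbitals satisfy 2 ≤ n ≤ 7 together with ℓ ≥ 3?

90

Go shell by shell, enumerating (ℓ, m_ℓ) with ℓ ≥ 3:
n=4 → 7; n=5 → 16; n=6 → 27; n=7 → 40.
Total orbitals: 7 + 16 + 27 + 40 = 90.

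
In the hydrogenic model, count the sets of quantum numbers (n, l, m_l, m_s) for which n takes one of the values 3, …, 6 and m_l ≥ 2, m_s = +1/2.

20

Go shell by shell, enumerating (l, m_l) with m_l ≥ 2:
n=3 → 1; n=4 → 3; n=5 → 6; n=6 → 10.
Orbitals: 1 + 3 + 6 + 10 = 20. With m_s fixed to +1/2 there is one state per orbital, so 20 states.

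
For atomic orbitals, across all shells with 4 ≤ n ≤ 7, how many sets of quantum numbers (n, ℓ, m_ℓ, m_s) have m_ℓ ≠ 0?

208

Per-shell orbital counts meeting the constraint:
n=4 → 12; n=5 → 20; n=6 → 30; n=7 → 42.
Orbitals: 12 + 20 + 30 + 42 = 104. Including both spin states (m_s = ±1/2) gives 2 × 104 = 208 states.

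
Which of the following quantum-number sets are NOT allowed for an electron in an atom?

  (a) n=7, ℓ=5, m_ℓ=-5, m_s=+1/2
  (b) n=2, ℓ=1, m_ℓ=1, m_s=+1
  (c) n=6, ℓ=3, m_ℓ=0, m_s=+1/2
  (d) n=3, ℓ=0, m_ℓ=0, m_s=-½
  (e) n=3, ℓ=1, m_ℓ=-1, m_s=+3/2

(b) has m_s = +1, but an electron's spin must be ±1/2.
(e) has m_s = +3/2, but an electron's spin must be ±1/2.
The remaining sets (a), (c), (d) satisfy all four rules.

(b) and (e)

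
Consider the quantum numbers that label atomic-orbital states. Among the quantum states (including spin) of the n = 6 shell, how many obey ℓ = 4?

18

Go through ℓ = 0, …, 5 (the values permitted for n = 6).
Per ℓ-value: ℓ=4 → 9.
Orbitals: 9. Each orbital carries two spin states, so 9 × 2 = 18 states.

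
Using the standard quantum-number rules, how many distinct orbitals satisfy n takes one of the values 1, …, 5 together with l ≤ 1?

Go shell by shell, enumerating (l, m_l) with l ≤ 1:
n=1 → 1; n=2 → 4; n=3 → 4; n=4 → 4; n=5 → 4.
Total orbitals: 1 + 4 + 4 + 4 + 4 = 17.

17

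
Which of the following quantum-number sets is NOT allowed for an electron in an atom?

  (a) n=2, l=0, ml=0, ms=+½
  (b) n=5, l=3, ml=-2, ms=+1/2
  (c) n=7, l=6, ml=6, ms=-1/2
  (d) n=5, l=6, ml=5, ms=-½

(d)

(d) has l = 6 ≥ n = 5, violating 0 ≤ l ≤ n−1.
The remaining sets (a), (b), (c) satisfy all four rules.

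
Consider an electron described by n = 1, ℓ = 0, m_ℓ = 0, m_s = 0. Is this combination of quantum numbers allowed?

The spin quantum number for an electron can only be m_s = +1/2 or −1/2; m_s = 0 is not one of those.

Not allowed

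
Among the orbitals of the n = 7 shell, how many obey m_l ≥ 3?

10

The n = 7 shell has l = 0 through 6; check each.
Per l-value: l=3 → 1; l=4 → 2; l=5 → 3; l=6 → 4.
Total orbitals: 1 + 2 + 3 + 4 = 10.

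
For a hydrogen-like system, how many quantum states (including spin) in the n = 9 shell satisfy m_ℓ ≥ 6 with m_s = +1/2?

6

The n = 9 shell has ℓ = 0 through 8; check each.
Orbitals with m_ℓ ≥ 6, by ℓ: ℓ=6 → 1; ℓ=7 → 2; ℓ=8 → 3.
Orbitals: 1 + 2 + 3 = 6. With m_s fixed to a single value there is one state per orbital, giving 6 states.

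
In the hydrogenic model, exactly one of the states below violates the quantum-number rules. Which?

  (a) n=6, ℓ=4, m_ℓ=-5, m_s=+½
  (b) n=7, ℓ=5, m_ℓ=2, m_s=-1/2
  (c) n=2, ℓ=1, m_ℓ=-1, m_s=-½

(a) has |m_ℓ| = 5 > ℓ = 4, violating −ℓ ≤ m_ℓ ≤ ℓ.
The remaining sets (b), (c) satisfy all four rules.

(a)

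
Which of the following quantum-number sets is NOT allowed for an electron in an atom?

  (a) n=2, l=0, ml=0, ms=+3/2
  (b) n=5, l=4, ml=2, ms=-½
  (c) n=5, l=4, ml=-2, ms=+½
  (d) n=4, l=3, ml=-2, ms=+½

(a)

(a) has ms = +3/2, but an electron's spin must be ±1/2.
The remaining sets (b), (c), (d) satisfy all four rules.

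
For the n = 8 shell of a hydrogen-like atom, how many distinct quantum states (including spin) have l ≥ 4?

96

With n = 8 the allowed l are 0, 1, …, 7.
The (l, ml) pairs meeting l ≥ 4 give: l=4 → 9; l=5 → 11; l=6 → 13; l=7 → 15.
Orbitals: 9 + 11 + 13 + 15 = 48. Each orbital carries two spin states, so 48 × 2 = 96 states.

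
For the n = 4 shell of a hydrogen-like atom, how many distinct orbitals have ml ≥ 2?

Orbitals with ml ≥ 2, by l: l=2 → 1; l=3 → 2.
Total orbitals: 1 + 2 = 3.

3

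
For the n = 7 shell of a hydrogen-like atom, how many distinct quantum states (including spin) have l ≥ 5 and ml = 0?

For n = 7, l ranges over 0 … 6.
The (l, ml) pairs meeting l ≥ 5 and ml = 0 give: l=5 → 1; l=6 → 1.
Orbitals: 1 + 1 = 2. Each orbital carries two spin states, so 2 × 2 = 4 states.

4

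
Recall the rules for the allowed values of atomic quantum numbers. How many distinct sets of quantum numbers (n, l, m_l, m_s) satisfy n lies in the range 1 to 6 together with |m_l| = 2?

40

Work shell by shell — for each n, count the (l, m_l) pairs that satisfy |m_l| = 2:
n=3 → 2; n=4 → 4; n=5 → 6; n=6 → 8.
Orbitals: 2 + 4 + 6 + 8 = 20. Including both spin states (m_s = ±1/2) gives 2 × 20 = 40 states.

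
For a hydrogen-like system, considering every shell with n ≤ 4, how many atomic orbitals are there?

30

Total orbitals = 1² + 2² + 3² + 4² = 30.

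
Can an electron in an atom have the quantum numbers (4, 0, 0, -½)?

n = 4 is a positive integer. l = 0 satisfies 0 ≤ l ≤ n−1 = 3. m_l = 0 lies in the range −l … +l (here 0). m_s = -1/2 is one of ±1/2.
All four constraints are satisfied.

Yes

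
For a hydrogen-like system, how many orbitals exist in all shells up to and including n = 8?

204

Total orbitals = 1² + 2² + 3² + 4² + 5² + 6² + 7² + 8² = 204.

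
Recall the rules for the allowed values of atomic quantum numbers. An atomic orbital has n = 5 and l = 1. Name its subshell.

l = 1 corresponds to the letter 'p', so the subshell is 5p.

5p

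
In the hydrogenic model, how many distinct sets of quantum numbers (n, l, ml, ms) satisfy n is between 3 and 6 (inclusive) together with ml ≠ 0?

Work shell by shell — for each n, count the (l, ml) pairs that satisfy ml ≠ 0:
n=3 → 6; n=4 → 12; n=5 → 20; n=6 → 30.
Orbitals: 6 + 12 + 20 + 30 = 68. Including both spin states (ms = ±1/2) gives 2 × 68 = 136 states.

136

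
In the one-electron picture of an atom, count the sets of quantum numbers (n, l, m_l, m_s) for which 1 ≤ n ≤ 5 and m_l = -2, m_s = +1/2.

Treat each shell separately and count matching orbitals:
n=3 → 1; n=4 → 2; n=5 → 3.
Orbitals: 1 + 2 + 3 = 6. With m_s fixed to +1/2 there is one state per orbital, so 6 states.

6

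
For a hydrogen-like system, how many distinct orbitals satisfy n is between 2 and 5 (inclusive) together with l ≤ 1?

Work shell by shell — for each n, count the (l, m_l) pairs that satisfy l ≤ 1:
n=2 → 4; n=3 → 4; n=4 → 4; n=5 → 4.
Total orbitals: 4 + 4 + 4 + 4 = 16.

16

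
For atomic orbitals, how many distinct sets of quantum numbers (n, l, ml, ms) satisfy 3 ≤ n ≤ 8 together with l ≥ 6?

Treat each shell separately and count matching orbitals:
n=7 → 13; n=8 → 28.
Orbitals: 13 + 28 = 41. Including both spin states (ms = ±1/2) gives 2 × 41 = 82 states.

82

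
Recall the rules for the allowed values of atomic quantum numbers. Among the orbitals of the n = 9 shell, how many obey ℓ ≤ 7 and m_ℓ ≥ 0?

Go through ℓ = 0, …, 8 (the values permitted for n = 9).
Per ℓ-value: ℓ=0 → 1; ℓ=1 → 2; ℓ=2 → 3; ℓ=3 → 4; ℓ=4 → 5; ℓ=5 → 6; ℓ=6 → 7; ℓ=7 → 8.
Total orbitals: 1 + 2 + 3 + 4 + 5 + 6 + 7 + 8 = 36.

36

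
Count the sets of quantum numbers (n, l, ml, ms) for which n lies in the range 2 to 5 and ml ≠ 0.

80

Go shell by shell, enumerating (l, ml) with ml ≠ 0:
n=2 → 2; n=3 → 6; n=4 → 12; n=5 → 20.
Orbitals: 2 + 6 + 12 + 20 = 40. Including both spin states (ms = ±1/2) gives 2 × 40 = 80 states.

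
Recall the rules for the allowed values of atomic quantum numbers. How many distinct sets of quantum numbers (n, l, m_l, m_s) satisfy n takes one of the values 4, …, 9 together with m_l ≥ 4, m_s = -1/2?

Work shell by shell — for each n, count the (l, m_l) pairs that satisfy m_l ≥ 4:
n=5 → 1; n=6 → 3; n=7 → 6; n=8 → 10; n=9 → 15.
Orbitals: 1 + 3 + 6 + 10 + 15 = 35. With m_s fixed to -1/2 there is one state per orbital, so 35 states.

35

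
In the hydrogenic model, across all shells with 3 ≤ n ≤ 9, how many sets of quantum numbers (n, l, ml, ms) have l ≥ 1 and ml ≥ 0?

308

Count contributing orbitals for each principal shell:
n=3 → 5; n=4 → 9; n=5 → 14; n=6 → 20; n=7 → 27; n=8 → 35; n=9 → 44.
Orbitals: 5 + 9 + 14 + 20 + 27 + 35 + 44 = 154. Including both spin states (ms = ±1/2) gives 2 × 154 = 308 states.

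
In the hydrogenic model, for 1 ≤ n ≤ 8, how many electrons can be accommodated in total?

Total orbitals = 1² + 2² + 3² + 4² + 5² + 6² + 7² + 8² = 204. Doubling for spin gives 408 electrons.

408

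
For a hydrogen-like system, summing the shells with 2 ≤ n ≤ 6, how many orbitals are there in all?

Shell n has n² orbitals: 2²=4 + 3²=9 + 4²=16 + 5²=25 + 6²=36 = 90 orbitals.

90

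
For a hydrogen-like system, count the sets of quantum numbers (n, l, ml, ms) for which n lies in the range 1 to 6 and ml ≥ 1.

70

Go shell by shell, enumerating (l, ml) with ml ≥ 1:
n=2 → 1; n=3 → 3; n=4 → 6; n=5 → 10; n=6 → 15.
Orbitals: 1 + 3 + 6 + 10 + 15 = 35. Including both spin states (ms = ±1/2) gives 2 × 35 = 70 states.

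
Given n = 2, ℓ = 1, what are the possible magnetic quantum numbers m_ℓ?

-1, 0, 1

m_ℓ takes every integer from −ℓ to +ℓ. With ℓ = 1 that gives the 3 values -1, 0, 1.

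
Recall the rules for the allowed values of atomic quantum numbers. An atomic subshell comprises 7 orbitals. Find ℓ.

ℓ = 3 (f)

2ℓ+1 = 7 gives ℓ = 3.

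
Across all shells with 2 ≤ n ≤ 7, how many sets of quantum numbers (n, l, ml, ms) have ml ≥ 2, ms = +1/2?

Count contributing orbitals for each principal shell:
n=3 → 1; n=4 → 3; n=5 → 6; n=6 → 10; n=7 → 15.
Orbitals: 1 + 3 + 6 + 10 + 15 = 35. With ms fixed to +1/2 there is one state per orbital, so 35 states.

35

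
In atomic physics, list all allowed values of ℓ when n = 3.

0, 1, 2

ℓ is an integer with 0 ≤ ℓ ≤ n−1, so for n = 3: ℓ = 0, 1, 2.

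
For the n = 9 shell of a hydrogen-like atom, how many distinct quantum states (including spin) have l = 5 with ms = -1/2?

11

With n = 9 the allowed l are 0, 1, …, 8.
Contributions: l=5 → 11.
Orbitals: 11. With ms fixed to a single value there is one state per orbital, giving 11 states.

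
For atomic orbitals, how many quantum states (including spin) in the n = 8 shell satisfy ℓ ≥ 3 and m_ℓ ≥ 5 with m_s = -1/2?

For n = 8, ℓ ranges over 0 … 7.
Per ℓ-value: ℓ=5 → 1; ℓ=6 → 2; ℓ=7 → 3.
Orbitals: 1 + 2 + 3 = 6. With m_s fixed to a single value there is one state per orbital, giving 6 states.

6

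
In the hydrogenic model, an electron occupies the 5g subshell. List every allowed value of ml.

-4, -3, -2, -1, 0, 1, 2, 3, 4

The 5g subshell has l = 4, and ml takes every integer from −l to +l. With l = 4 that gives the 9 values -4, -3, -2, -1, 0, 1, 2, 3, 4.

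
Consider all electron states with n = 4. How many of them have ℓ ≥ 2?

24

Go through ℓ = 0, …, 3 (the values permitted for n = 4).
Contributions: ℓ=2 → 5; ℓ=3 → 7.
Orbitals: 5 + 7 = 12. Each orbital carries two spin states, so 12 × 2 = 24 states.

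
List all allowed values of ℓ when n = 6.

0, 1, 2, 3, 4, 5

ℓ is an integer with 0 ≤ ℓ ≤ n−1, so for n = 6: ℓ = 0, 1, 2, 3, 4, 5.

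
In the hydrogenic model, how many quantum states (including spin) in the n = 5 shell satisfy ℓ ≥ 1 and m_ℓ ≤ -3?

With n = 5 the allowed ℓ are 0, 1, …, 4.
Contributions: ℓ=3 → 1; ℓ=4 → 2.
Orbitals: 1 + 2 = 3. Each orbital carries two spin states, so 3 × 2 = 6 states.

6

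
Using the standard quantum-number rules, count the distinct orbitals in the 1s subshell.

A subshell has 2l+1 orbitals; with l = 0, that's 1.

1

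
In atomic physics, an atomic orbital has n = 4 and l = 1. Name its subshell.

4p

l = 1 corresponds to the letter 'p', so the subshell is 4p.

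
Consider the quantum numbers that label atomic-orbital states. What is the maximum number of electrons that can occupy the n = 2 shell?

8

A shell holds 2n² electrons: 2 × 2² = 2 × 4 = 8.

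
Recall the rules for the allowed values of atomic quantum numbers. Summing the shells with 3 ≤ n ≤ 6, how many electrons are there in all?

Shell n has n² orbitals: 3²=9 + 4²=16 + 5²=25 + 6²=36 = 86 orbitals.
Two spin states per orbital: 2 × 86 = 172 electrons.

172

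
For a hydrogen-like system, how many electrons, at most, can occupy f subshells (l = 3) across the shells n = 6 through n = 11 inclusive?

84

An f subshell (l = 3) exists for every n ≥ 4, so shells n = 6, 7, 8, 9, 10, 11 each contribute one — 6 subshells.
Since each f subshell holds 2(2·3+1) = 14 electrons, the total is 6 × 14 = 84.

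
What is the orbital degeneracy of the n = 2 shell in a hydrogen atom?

4

The n = 2 shell contains n² = 2² = 4 orbitals.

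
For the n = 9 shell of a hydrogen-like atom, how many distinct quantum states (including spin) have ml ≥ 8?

Orbitals with ml ≥ 8, by l: l=8 → 1.
Orbitals: 1. Each orbital carries two spin states, so 1 × 2 = 2 states.

2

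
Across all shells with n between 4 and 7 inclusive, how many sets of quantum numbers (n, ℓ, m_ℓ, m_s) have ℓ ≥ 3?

Count contributing orbitals for each principal shell:
n=4 → 7; n=5 → 16; n=6 → 27; n=7 → 40.
Orbitals: 7 + 16 + 27 + 40 = 90. Including both spin states (m_s = ±1/2) gives 2 × 90 = 180 states.

180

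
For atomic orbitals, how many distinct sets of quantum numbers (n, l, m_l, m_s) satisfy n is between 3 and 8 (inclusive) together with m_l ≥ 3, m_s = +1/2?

Per-shell orbital counts meeting the constraint:
n=4 → 1; n=5 → 3; n=6 → 6; n=7 → 10; n=8 → 15.
Orbitals: 1 + 3 + 6 + 10 + 15 = 35. With m_s fixed to +1/2 there is one state per orbital, so 35 states.

35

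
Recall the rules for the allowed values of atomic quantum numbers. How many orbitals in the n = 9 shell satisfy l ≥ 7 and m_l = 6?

With n = 9 the allowed l are 0, 1, …, 8.
Per l-value: l=7 → 1; l=8 → 1.
Total orbitals: 1 + 1 = 2.

2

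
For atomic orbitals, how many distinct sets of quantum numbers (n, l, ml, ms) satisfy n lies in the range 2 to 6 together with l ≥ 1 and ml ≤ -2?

40

Count contributing orbitals for each principal shell:
n=3 → 1; n=4 → 3; n=5 → 6; n=6 → 10.
Orbitals: 1 + 3 + 6 + 10 = 20. Including both spin states (ms = ±1/2) gives 2 × 20 = 40 states.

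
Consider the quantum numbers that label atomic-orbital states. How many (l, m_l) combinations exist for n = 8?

64

The n = 8 shell contains n² = 8² = 64 orbitals.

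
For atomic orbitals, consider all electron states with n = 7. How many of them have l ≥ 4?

66

The (l, ml) pairs meeting l ≥ 4 give: l=4 → 9; l=5 → 11; l=6 → 13.
Orbitals: 9 + 11 + 13 = 33. Each orbital carries two spin states, so 33 × 2 = 66 states.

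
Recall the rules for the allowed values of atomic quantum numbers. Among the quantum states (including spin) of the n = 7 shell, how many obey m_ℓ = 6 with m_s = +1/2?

Contributions: ℓ=6 → 1.
Orbitals: 1. With m_s fixed to a single value there is one state per orbital, giving 1 state.

1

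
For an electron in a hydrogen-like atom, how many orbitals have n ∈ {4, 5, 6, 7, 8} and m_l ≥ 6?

Go shell by shell, enumerating (l, m_l) with m_l ≥ 6:
n=7 → 1; n=8 → 3.
Total orbitals: 1 + 3 = 4.

4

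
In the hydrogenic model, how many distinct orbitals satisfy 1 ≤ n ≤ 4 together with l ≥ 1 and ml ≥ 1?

10

Per-shell orbital counts meeting the constraint:
n=2 → 1; n=3 → 3; n=4 → 6.
Total orbitals: 1 + 3 + 6 = 10.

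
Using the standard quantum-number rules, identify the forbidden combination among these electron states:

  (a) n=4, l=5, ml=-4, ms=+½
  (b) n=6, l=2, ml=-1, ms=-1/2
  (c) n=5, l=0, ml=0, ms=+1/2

(a)

(a) has l = 5 ≥ n = 4, violating 0 ≤ l ≤ n−1.
The remaining sets (b), (c) satisfy all four rules.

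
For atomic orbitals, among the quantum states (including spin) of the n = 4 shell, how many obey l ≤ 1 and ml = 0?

4

For n = 4, l ranges over 0 … 3.
Contributions: l=0 → 1; l=1 → 1.
Orbitals: 1 + 1 = 2. Each orbital carries two spin states, so 2 × 2 = 4 states.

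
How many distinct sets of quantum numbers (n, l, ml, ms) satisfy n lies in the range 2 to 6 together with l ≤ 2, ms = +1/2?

40

Go shell by shell, enumerating (l, ml) with l ≤ 2:
n=2 → 4; n=3 → 9; n=4 → 9; n=5 → 9; n=6 → 9.
Orbitals: 4 + 9 + 9 + 9 + 9 = 40. With ms fixed to +1/2 there is one state per orbital, so 40 states.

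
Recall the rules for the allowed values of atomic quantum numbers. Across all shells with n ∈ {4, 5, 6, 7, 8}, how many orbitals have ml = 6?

3

For each n in the range, tally the orbitals obeying ml = 6:
n=7 → 1; n=8 → 2.
Total orbitals: 1 + 2 = 3.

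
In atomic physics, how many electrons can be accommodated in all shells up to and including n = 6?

Total orbitals = 1² + 2² + 3² + 4² + 5² + 6² = 91. Doubling for spin gives 182 electrons.

182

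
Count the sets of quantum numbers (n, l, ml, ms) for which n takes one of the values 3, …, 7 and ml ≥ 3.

40

Work shell by shell — for each n, count the (l, ml) pairs that satisfy ml ≥ 3:
n=4 → 1; n=5 → 3; n=6 → 6; n=7 → 10.
Orbitals: 1 + 3 + 6 + 10 = 20. Including both spin states (ms = ±1/2) gives 2 × 20 = 40 states.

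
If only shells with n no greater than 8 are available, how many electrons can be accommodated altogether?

Total orbitals = 1² + 2² + 3² + 4² + 5² + 6² + 7² + 8² = 204. Doubling for spin gives 408 electrons.

408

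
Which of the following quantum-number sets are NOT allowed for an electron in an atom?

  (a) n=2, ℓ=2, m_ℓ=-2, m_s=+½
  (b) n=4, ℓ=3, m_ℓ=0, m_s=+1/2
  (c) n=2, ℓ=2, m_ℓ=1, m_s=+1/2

(a) has ℓ = 2 ≥ n = 2, violating 0 ≤ ℓ ≤ n−1.
(c) has ℓ = 2 ≥ n = 2, violating 0 ≤ ℓ ≤ n−1.
The remaining set (b) satisfies all four rules.

(a) and (c)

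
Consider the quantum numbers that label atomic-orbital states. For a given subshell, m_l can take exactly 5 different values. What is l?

m_l ranges over 2l+1 integers, so 2l+1 = 5 ⇒ l = 2.

l = 2 (d)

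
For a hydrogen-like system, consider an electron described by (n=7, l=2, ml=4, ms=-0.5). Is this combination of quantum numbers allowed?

The magnetic quantum number must satisfy −l ≤ ml ≤ l. With l = 2, ml can only be -2, -1, 0, 1, 2, so ml = 4 is forbidden.

Invalid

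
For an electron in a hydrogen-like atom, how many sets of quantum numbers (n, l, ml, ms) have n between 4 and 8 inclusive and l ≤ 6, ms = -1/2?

175

Treat each shell separately and count matching orbitals:
n=4 → 16; n=5 → 25; n=6 → 36; n=7 → 49; n=8 → 49.
Orbitals: 16 + 25 + 36 + 49 + 49 = 175. With ms fixed to -1/2 there is one state per orbital, so 175 states.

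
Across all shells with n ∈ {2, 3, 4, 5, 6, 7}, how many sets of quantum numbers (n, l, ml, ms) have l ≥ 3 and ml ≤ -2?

Go shell by shell, enumerating (l, ml) with l ≥ 3 and ml ≤ -2:
n=4 → 2; n=5 → 5; n=6 → 9; n=7 → 14.
Orbitals: 2 + 5 + 9 + 14 = 30. Including both spin states (ms = ±1/2) gives 2 × 30 = 60 states.

60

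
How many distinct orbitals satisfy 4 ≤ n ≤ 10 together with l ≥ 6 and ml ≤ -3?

For each n in the range, tally the orbitals obeying l ≥ 6 and ml ≤ -3:
n=7 → 4; n=8 → 9; n=9 → 15; n=10 → 22.
Total orbitals: 4 + 9 + 15 + 22 = 50.

50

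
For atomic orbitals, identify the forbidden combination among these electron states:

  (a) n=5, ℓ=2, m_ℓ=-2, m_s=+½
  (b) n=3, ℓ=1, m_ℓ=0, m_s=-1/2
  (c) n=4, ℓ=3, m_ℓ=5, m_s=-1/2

(c) has |m_ℓ| = 5 > ℓ = 3, violating −ℓ ≤ m_ℓ ≤ ℓ.
The remaining sets (a), (b) satisfy all four rules.

(c)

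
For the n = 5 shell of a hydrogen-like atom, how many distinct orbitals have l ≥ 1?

24

Go through l = 0, …, 4 (the values permitted for n = 5).
The (l, m_l) pairs meeting l ≥ 1 give: l=1 → 3; l=2 → 5; l=3 → 7; l=4 → 9.
Total orbitals: 3 + 5 + 7 + 9 = 24.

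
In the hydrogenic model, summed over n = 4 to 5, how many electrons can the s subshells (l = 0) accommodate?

An s subshell (l = 0) exists for every n ≥ 1, so shells n = 4, 5 each contribute one — 2 subshells.
Since each s subshell holds 2(2·0+1) = 2 electrons, the total is 2 × 2 = 4.

4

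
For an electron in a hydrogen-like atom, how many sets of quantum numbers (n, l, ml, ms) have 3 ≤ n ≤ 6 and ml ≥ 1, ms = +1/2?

Count contributing orbitals for each principal shell:
n=3 → 3; n=4 → 6; n=5 → 10; n=6 → 15.
Orbitals: 3 + 6 + 10 + 15 = 34. With ms fixed to +1/2 there is one state per orbital, so 34 states.

34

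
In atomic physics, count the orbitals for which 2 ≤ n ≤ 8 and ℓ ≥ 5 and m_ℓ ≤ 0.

For each n in the range, tally the orbitals obeying ℓ ≥ 5 and m_ℓ ≤ 0:
n=6 → 6; n=7 → 13; n=8 → 21.
Total orbitals: 6 + 13 + 21 = 40.

40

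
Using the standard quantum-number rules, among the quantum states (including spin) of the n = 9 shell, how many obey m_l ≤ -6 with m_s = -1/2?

6

Per l-value: l=6 → 1; l=7 → 2; l=8 → 3.
Orbitals: 1 + 2 + 3 = 6. With m_s fixed to a single value there is one state per orbital, giving 6 states.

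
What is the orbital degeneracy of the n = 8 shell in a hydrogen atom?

64

The n = 8 shell contains n² = 8² = 64 orbitals.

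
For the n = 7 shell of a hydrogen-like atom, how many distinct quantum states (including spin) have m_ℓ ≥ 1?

42

Go through ℓ = 0, …, 6 (the values permitted for n = 7).
Contributions: ℓ=1 → 1; ℓ=2 → 2; ℓ=3 → 3; ℓ=4 → 4; ℓ=5 → 5; ℓ=6 → 6.
Orbitals: 1 + 2 + 3 + 4 + 5 + 6 = 21. Each orbital carries two spin states, so 21 × 2 = 42 states.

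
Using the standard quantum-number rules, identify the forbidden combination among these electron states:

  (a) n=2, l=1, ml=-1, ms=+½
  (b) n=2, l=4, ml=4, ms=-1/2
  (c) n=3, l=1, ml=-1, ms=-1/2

(b)

(b) has l = 4 ≥ n = 2, violating 0 ≤ l ≤ n−1.
The remaining sets (a), (c) satisfy all four rules.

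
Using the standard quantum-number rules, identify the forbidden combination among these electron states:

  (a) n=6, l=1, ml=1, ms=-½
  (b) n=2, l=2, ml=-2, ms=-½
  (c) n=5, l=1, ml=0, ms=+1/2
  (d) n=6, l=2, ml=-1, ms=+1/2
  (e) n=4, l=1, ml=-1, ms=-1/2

(b) has l = 2 ≥ n = 2, violating 0 ≤ l ≤ n−1.
The remaining sets (a), (c), (d), (e) satisfy all four rules.

(b)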